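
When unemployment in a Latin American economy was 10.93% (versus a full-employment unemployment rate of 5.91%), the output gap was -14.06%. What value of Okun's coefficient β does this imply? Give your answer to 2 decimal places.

Okun's law: output gap = -β × (u - u*).
-14.06 = -β × (10.93 - 5.91) = -β × 5.02, so β = 14.06/5.02 = 2.80.

β ≈ 2.80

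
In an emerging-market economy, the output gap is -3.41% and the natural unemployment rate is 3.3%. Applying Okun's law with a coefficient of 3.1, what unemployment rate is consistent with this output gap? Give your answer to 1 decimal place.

From Okun's law, u - u* = -(output gap)/β = -(-3.41)/3.1 = 1.1 points.
So u = 3.3 + 1.1 = 4.4%.

4.4%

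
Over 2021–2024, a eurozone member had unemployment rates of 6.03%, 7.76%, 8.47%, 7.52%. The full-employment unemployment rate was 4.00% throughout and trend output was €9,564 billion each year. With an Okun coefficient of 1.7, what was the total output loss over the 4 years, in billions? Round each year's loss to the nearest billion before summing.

€2,240 billion

Year 2021: gap = -1.7 × (6.03 - 4) = -3.451%, loss ≈ 9564 × 3.451/100 ≈ 330.
Year 2022: gap = -1.7 × (7.76 - 4) = -6.392%, loss ≈ 9564 × 6.392/100 ≈ 611.
Year 2023: gap = -1.7 × (8.47 - 4) = -7.599%, loss ≈ 9564 × 7.599/100 ≈ 727.
Year 2024: gap = -1.7 × (7.52 - 4) = -5.984%, loss ≈ 9564 × 5.984/100 ≈ 572.
Total lost output = 330 + 611 + 727 + 572 = 2240 billion.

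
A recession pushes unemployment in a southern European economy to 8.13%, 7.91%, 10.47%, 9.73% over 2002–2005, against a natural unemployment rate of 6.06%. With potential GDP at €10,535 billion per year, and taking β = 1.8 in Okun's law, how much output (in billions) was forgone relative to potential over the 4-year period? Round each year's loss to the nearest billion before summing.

€2,276 billion

Year 2002: gap = -1.8 × (8.13 - 6.06) = -3.726%, loss ≈ 10535 × 3.726/100 ≈ 393.
Year 2003: gap = -1.8 × (7.91 - 6.06) = -3.33%, loss ≈ 10535 × 3.33/100 ≈ 351.
Year 2004: gap = -1.8 × (10.47 - 6.06) = -7.938%, loss ≈ 10535 × 7.938/100 ≈ 836.
Year 2005: gap = -1.8 × (9.73 - 6.06) = -6.606%, loss ≈ 10535 × 6.606/100 ≈ 696.
Total lost output = 393 + 351 + 836 + 696 = 2276 billion.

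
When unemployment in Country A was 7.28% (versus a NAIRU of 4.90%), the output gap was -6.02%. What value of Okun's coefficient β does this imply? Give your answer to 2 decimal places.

β ≈ 2.53

Okun's law: output gap = -β × (u - u*).
-6.02 = -β × (7.28 - 4.9) = -β × 2.38, so β = 6.02/2.38 = 2.53.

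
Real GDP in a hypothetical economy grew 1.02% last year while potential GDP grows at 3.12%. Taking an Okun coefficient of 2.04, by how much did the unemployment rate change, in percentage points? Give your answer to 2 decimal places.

1.03 percentage points

Growth-rate Okun's law: g_Y = g_Y* - β × Δu, so Δu = (g_Y* - g_Y)/β.
Δu = (3.12 - 1.02)/2.04 = 2.1/2.04 = 1.03 percentage points.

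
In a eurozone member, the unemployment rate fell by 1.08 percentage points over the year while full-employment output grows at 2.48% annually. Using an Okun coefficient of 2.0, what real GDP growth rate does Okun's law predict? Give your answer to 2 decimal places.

4.64%

Growth-rate Okun's law: g_Y = g_Y* - β × Δu.
g_Y = 2.48 - 2.0 × (-1.08) = 2.48 + 2.16 = 4.64%, i.e. 4.64% to 2 d.p.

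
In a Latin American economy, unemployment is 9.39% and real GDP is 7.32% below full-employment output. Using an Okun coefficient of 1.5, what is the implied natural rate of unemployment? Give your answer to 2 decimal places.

From Okun's law, u - u* = -(output gap)/β = -(-7.32)/1.5 = 4.88 points.
So u* = 9.39 - 4.88 = 4.51%.

4.51%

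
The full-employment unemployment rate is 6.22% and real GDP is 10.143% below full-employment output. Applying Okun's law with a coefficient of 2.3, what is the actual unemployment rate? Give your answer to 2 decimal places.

10.63%

From Okun's law, u - u* = -(output gap)/β = -(-10.143)/2.3 = 4.41 points.
So u = 6.22 + 4.41 = 10.63%.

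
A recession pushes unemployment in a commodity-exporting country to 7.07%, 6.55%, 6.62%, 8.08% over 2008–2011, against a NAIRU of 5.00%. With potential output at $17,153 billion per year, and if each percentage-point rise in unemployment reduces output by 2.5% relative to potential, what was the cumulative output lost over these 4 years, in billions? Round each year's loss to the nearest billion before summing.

$3,569 billion

Year 2008: gap = -2.5 × (7.07 - 5) = -5.175%, loss ≈ 17153 × 5.175/100 ≈ 888.
Year 2009: gap = -2.5 × (6.55 - 5) = -3.875%, loss ≈ 17153 × 3.875/100 ≈ 665.
Year 2010: gap = -2.5 × (6.62 - 5) = -4.05%, loss ≈ 17153 × 4.05/100 ≈ 695.
Year 2011: gap = -2.5 × (8.08 - 5) = -7.7%, loss ≈ 17153 × 7.7/100 ≈ 1321.
Total lost output = 888 + 665 + 695 + 1321 = 3569 billion.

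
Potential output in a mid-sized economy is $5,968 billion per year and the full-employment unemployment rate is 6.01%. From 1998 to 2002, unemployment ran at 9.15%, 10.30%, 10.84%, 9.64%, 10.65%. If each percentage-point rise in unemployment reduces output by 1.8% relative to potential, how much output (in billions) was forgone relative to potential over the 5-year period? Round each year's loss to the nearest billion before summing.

$2,205 billion

Year 1998: gap = -1.8 × (9.15 - 6.01) = -5.652%, loss ≈ 5968 × 5.652/100 ≈ 337.
Year 1999: gap = -1.8 × (10.3 - 6.01) = -7.722%, loss ≈ 5968 × 7.722/100 ≈ 461.
Year 2000: gap = -1.8 × (10.84 - 6.01) = -8.694%, loss ≈ 5968 × 8.694/100 ≈ 519.
Year 2001: gap = -1.8 × (9.64 - 6.01) = -6.534%, loss ≈ 5968 × 6.534/100 ≈ 390.
Year 2002: gap = -1.8 × (10.65 - 6.01) = -8.352%, loss ≈ 5968 × 8.352/100 ≈ 498.
Total lost output = 337 + 461 + 519 + 390 + 498 = 2205 billion.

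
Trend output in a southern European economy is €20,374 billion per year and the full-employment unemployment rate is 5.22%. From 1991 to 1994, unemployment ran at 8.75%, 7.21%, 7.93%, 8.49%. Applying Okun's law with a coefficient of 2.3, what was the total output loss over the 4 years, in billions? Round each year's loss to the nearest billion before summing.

€5,389 billion

Year 1991: gap = -2.3 × (8.75 - 5.22) = -8.119%, loss ≈ 20374 × 8.119/100 ≈ 1654.
Year 1992: gap = -2.3 × (7.21 - 5.22) = -4.577%, loss ≈ 20374 × 4.577/100 ≈ 933.
Year 1993: gap = -2.3 × (7.93 - 5.22) = -6.233%, loss ≈ 20374 × 6.233/100 ≈ 1270.
Year 1994: gap = -2.3 × (8.49 - 5.22) = -7.521%, loss ≈ 20374 × 7.521/100 ≈ 1532.
Total lost output = 1654 + 933 + 1270 + 1532 = 5389 billion.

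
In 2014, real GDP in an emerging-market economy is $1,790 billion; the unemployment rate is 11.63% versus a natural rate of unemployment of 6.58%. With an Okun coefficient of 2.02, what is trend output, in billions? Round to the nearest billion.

Unemployment gap = 11.63 - 6.58 = 5.05 points, so output gap = -2.02 × 5.05 = -10.201%.
Since Y = Y* × (1 + gap/100), Y* = 1790/0.89799 ≈ 1993 billion.

$1,993 billion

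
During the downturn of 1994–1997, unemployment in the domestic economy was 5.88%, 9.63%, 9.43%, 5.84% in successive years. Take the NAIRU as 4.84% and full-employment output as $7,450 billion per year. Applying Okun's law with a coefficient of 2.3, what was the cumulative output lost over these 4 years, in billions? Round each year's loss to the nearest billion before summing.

Year 1994: gap = -2.3 × (5.88 - 4.84) = -2.392%, loss ≈ 7450 × 2.392/100 ≈ 178.
Year 1995: gap = -2.3 × (9.63 - 4.84) = -11.017%, loss ≈ 7450 × 11.017/100 ≈ 821.
Year 1996: gap = -2.3 × (9.43 - 4.84) = -10.557%, loss ≈ 7450 × 10.557/100 ≈ 786.
Year 1997: gap = -2.3 × (5.84 - 4.84) = -2.3%, loss ≈ 7450 × 2.3/100 ≈ 171.
Total lost output = 178 + 821 + 786 + 171 = 1956 billion.

$1,956 billion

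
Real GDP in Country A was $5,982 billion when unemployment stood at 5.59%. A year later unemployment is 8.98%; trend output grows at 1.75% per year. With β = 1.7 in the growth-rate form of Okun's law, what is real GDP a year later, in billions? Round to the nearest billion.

$5,742 billion

Δu = 8.98 - 5.59 = 3.39 points.
Okun's law (growth form): g_Y = g_Y* - β × Δu = 1.75 - 1.7 × (3.39) = 1.75 - 5.763 = -4.013%.
Real GDP in the next year = 5982 × (1 - 4.013/100) = 5982 × 0.95987 ≈ 5742 billion.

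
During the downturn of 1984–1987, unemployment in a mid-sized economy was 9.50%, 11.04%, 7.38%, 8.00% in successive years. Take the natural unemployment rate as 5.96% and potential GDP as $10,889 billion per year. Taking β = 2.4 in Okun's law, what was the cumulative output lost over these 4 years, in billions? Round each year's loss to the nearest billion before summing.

Year 1984: gap = -2.4 × (9.5 - 5.96) = -8.496%, loss ≈ 10889 × 8.496/100 ≈ 925.
Year 1985: gap = -2.4 × (11.04 - 5.96) = -12.192%, loss ≈ 10889 × 12.192/100 ≈ 1328.
Year 1986: gap = -2.4 × (7.38 - 5.96) = -3.408%, loss ≈ 10889 × 3.408/100 ≈ 371.
Year 1987: gap = -2.4 × (8 - 5.96) = -4.896%, loss ≈ 10889 × 4.896/100 ≈ 533.
Total lost output = 925 + 1328 + 371 + 533 = 3157 billion.

$3,157 billion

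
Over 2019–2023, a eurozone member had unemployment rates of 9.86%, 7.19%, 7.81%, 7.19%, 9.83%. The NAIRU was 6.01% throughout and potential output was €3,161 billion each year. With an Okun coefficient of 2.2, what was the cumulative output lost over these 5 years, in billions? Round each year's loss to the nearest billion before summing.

Year 2019: gap = -2.2 × (9.86 - 6.01) = -8.47%, loss ≈ 3161 × 8.47/100 ≈ 268.
Year 2020: gap = -2.2 × (7.19 - 6.01) = -2.596%, loss ≈ 3161 × 2.596/100 ≈ 82.
Year 2021: gap = -2.2 × (7.81 - 6.01) = -3.96%, loss ≈ 3161 × 3.96/100 ≈ 125.
Year 2022: gap = -2.2 × (7.19 - 6.01) = -2.596%, loss ≈ 3161 × 2.596/100 ≈ 82.
Year 2023: gap = -2.2 × (9.83 - 6.01) = -8.404%, loss ≈ 3161 × 8.404/100 ≈ 266.
Total lost output = 268 + 82 + 125 + 82 + 266 = 823 billion.

€823 billion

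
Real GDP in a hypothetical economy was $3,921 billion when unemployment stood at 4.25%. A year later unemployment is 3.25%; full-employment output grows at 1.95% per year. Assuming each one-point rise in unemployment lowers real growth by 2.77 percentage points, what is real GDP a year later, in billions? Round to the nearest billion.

$4,106 billion

Δu = 3.25 - 4.25 = -1 point.
Okun's law (growth form): g_Y = g_Y* - β × Δu = 1.95 - 2.77 × (-1.00) = 1.95 + 2.77 = 4.72%.
Real GDP in the next year = 3921 × (1 + 4.72/100) = 3921 × 1.0472 ≈ 4106 billion.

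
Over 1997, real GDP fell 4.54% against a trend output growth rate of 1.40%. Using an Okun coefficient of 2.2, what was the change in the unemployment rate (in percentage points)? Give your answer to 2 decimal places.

Growth-rate Okun's law: g_Y = g_Y* - β × Δu, so Δu = (g_Y* - g_Y)/β.
Δu = (1.4 + 4.54)/2.2 = 5.94/2.2 = 2.70 percentage points.

2.70 percentage points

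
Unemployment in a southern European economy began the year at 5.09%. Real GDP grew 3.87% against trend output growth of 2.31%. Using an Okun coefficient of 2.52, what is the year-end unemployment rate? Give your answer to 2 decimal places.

Growth-rate Okun's law: g_Y = g_Y* - β × Δu, so Δu = (g_Y* - g_Y)/β.
Δu = (2.31 - 3.87)/2.52 = -1.56/2.52 = -0.62 percentage points.
Year-end unemployment = 5.09 - 0.62 = 4.47%.

4.47%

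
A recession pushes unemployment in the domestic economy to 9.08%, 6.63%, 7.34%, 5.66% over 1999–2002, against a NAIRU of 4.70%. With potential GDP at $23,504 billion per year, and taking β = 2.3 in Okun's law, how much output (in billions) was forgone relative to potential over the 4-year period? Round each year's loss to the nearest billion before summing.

Year 1999: gap = -2.3 × (9.08 - 4.7) = -10.074%, loss ≈ 23504 × 10.074/100 ≈ 2368.
Year 2000: gap = -2.3 × (6.63 - 4.7) = -4.439%, loss ≈ 23504 × 4.439/100 ≈ 1043.
Year 2001: gap = -2.3 × (7.34 - 4.7) = -6.072%, loss ≈ 23504 × 6.072/100 ≈ 1427.
Year 2002: gap = -2.3 × (5.66 - 4.7) = -2.208%, loss ≈ 23504 × 2.208/100 ≈ 519.
Total lost output = 2368 + 1043 + 1427 + 519 = 5357 billion.

$5,357 billion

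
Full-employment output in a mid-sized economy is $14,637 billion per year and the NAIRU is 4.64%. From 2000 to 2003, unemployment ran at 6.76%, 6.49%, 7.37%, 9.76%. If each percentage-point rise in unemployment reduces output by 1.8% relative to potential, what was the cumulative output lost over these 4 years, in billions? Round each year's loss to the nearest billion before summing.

Year 2000: gap = -1.8 × (6.76 - 4.64) = -3.816%, loss ≈ 14637 × 3.816/100 ≈ 559.
Year 2001: gap = -1.8 × (6.49 - 4.64) = -3.33%, loss ≈ 14637 × 3.33/100 ≈ 487.
Year 2002: gap = -1.8 × (7.37 - 4.64) = -4.914%, loss ≈ 14637 × 4.914/100 ≈ 719.
Year 2003: gap = -1.8 × (9.76 - 4.64) = -9.216%, loss ≈ 14637 × 9.216/100 ≈ 1349.
Total lost output = 559 + 487 + 719 + 1349 = 3114 billion.

$3,114 billion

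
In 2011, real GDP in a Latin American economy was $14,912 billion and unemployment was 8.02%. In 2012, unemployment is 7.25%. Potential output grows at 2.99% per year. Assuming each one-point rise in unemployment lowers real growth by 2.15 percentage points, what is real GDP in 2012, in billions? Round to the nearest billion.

$15,605 billion

Δu = 7.25 - 8.02 = -0.77 points.
Okun's law (growth form): g_Y = g_Y* - β × Δu = 2.99 - 2.15 × (-0.77) = 2.99 + 1.6555 = 4.6455%.
Real GDP in the next year = 14912 × (1 + 4.6455/100) = 14912 × 1.046455 ≈ 15605 billion.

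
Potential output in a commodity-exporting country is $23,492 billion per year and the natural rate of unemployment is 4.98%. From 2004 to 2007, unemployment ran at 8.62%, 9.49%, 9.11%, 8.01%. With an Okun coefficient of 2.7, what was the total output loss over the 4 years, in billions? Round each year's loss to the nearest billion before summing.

$9,712 billion

Year 2004: gap = -2.7 × (8.62 - 4.98) = -9.828%, loss ≈ 23492 × 9.828/100 ≈ 2309.
Year 2005: gap = -2.7 × (9.49 - 4.98) = -12.177%, loss ≈ 23492 × 12.177/100 ≈ 2861.
Year 2006: gap = -2.7 × (9.11 - 4.98) = -11.151%, loss ≈ 23492 × 11.151/100 ≈ 2620.
Year 2007: gap = -2.7 × (8.01 - 4.98) = -8.181%, loss ≈ 23492 × 8.181/100 ≈ 1922.
Total lost output = 2309 + 2861 + 2620 + 1922 = 9712 billion.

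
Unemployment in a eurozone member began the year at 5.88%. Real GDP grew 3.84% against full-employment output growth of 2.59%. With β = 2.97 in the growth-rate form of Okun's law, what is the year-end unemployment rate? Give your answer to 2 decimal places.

Growth-rate Okun's law: g_Y = g_Y* - β × Δu, so Δu = (g_Y* - g_Y)/β.
Δu = (2.59 - 3.84)/2.97 = -1.25/2.97 = -0.42 percentage points.
Year-end unemployment = 5.88 - 0.42 = 5.46%.

5.46%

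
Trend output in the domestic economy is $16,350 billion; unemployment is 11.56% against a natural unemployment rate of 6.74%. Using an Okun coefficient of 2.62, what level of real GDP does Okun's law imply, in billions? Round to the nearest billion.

Unemployment gap = 11.56 - 6.74 = 4.82 points, so the output gap is -2.62 × 4.82 = -12.6284%.
Actual GDP = 16350 × (1 - 12.6284/100) = 16350 × 0.873716 ≈ 14285 billion.

$14,285 billion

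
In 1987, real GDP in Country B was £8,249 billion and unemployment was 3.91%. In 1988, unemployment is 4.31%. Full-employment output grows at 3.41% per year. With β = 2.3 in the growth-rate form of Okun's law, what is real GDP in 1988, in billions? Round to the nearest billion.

£8,454 billion

Δu = 4.31 - 3.91 = 0.4 points.
Okun's law (growth form): g_Y = g_Y* - β × Δu = 3.41 - 2.3 × (0.40) = 3.41 - 0.92 = 2.49%.
Real GDP in the next year = 8249 × (1 + 2.49/100) = 8249 × 1.0249 ≈ 8454 billion.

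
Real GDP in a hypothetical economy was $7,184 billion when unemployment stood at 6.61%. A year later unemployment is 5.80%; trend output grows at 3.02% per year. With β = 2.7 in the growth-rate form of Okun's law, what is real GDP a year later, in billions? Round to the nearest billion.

$7,558 billion

Δu = 5.8 - 6.61 = -0.81 points.
Okun's law (growth form): g_Y = g_Y* - β × Δu = 3.02 - 2.7 × (-0.81) = 3.02 + 2.187 = 5.207%.
Real GDP in the next year = 7184 × (1 + 5.207/100) = 7184 × 1.05207 ≈ 7558 billion.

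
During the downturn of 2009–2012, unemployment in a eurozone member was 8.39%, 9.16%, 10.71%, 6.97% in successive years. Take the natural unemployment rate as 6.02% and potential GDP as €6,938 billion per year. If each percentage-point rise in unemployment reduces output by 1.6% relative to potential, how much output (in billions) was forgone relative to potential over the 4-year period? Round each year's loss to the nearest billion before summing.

Year 2009: gap = -1.6 × (8.39 - 6.02) = -3.792%, loss ≈ 6938 × 3.792/100 ≈ 263.
Year 2010: gap = -1.6 × (9.16 - 6.02) = -5.024%, loss ≈ 6938 × 5.024/100 ≈ 349.
Year 2011: gap = -1.6 × (10.71 - 6.02) = -7.504%, loss ≈ 6938 × 7.504/100 ≈ 521.
Year 2012: gap = -1.6 × (6.97 - 6.02) = -1.52%, loss ≈ 6938 × 1.52/100 ≈ 105.
Total lost output = 263 + 349 + 521 + 105 = 1238 billion.

€1,238 billion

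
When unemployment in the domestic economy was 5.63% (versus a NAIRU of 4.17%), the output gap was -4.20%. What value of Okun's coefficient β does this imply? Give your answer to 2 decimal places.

Okun's law: output gap = -β × (u - u*).
-4.20 = -β × (5.63 - 4.17) = -β × 1.46, so β = 4.2/1.46 = 2.88.

β ≈ 2.88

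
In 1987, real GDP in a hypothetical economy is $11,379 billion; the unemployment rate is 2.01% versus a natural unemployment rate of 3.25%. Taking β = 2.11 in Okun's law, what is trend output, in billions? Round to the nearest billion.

$11,089 billion

Unemployment gap = 2.01 - 3.25 = -1.24 points, so output gap = -2.11 × (-1.24) = 2.6164%.
Since Y = Y* × (1 + gap/100), Y* = 11379/1.026164 ≈ 11089 billion.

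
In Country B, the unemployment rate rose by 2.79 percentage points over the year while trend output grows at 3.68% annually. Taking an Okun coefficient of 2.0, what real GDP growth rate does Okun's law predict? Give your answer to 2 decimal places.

-1.90%

Growth-rate Okun's law: g_Y = g_Y* - β × Δu.
g_Y = 3.68 - 2.0 × (2.79) = 3.68 - 5.58 = -1.9%, i.e. -1.90% to 2 d.p.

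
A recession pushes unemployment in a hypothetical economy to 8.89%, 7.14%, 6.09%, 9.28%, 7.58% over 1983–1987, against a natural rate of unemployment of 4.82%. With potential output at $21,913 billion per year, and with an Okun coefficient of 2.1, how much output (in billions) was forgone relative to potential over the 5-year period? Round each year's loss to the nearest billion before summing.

Year 1983: gap = -2.1 × (8.89 - 4.82) = -8.547%, loss ≈ 21913 × 8.547/100 ≈ 1873.
Year 1984: gap = -2.1 × (7.14 - 4.82) = -4.872%, loss ≈ 21913 × 4.872/100 ≈ 1068.
Year 1985: gap = -2.1 × (6.09 - 4.82) = -2.667%, loss ≈ 21913 × 2.667/100 ≈ 584.
Year 1986: gap = -2.1 × (9.28 - 4.82) = -9.366%, loss ≈ 21913 × 9.366/100 ≈ 2052.
Year 1987: gap = -2.1 × (7.58 - 4.82) = -5.796%, loss ≈ 21913 × 5.796/100 ≈ 1270.
Total lost output = 1873 + 1068 + 584 + 2052 + 1270 = 6847 billion.

$6,847 billion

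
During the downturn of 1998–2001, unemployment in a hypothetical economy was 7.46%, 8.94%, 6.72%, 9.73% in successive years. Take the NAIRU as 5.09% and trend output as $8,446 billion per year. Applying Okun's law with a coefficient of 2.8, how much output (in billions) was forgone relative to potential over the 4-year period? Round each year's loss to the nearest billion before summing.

$2,952 billion

Year 1998: gap = -2.8 × (7.46 - 5.09) = -6.636%, loss ≈ 8446 × 6.636/100 ≈ 560.
Year 1999: gap = -2.8 × (8.94 - 5.09) = -10.78%, loss ≈ 8446 × 10.78/100 ≈ 910.
Year 2000: gap = -2.8 × (6.72 - 5.09) = -4.564%, loss ≈ 8446 × 4.564/100 ≈ 385.
Year 2001: gap = -2.8 × (9.73 - 5.09) = -12.992%, loss ≈ 8446 × 12.992/100 ≈ 1097.
Total lost output = 560 + 910 + 385 + 1097 = 2952 billion.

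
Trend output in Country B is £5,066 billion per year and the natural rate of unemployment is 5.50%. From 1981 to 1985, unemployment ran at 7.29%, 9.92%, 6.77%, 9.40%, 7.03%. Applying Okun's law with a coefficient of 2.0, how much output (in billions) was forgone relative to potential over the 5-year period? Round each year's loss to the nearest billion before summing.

£1,308 billion

Year 1981: gap = -2.0 × (7.29 - 5.5) = -3.58%, loss ≈ 5066 × 3.58/100 ≈ 181.
Year 1982: gap = -2.0 × (9.92 - 5.5) = -8.84%, loss ≈ 5066 × 8.84/100 ≈ 448.
Year 1983: gap = -2.0 × (6.77 - 5.5) = -2.54%, loss ≈ 5066 × 2.54/100 ≈ 129.
Year 1984: gap = -2.0 × (9.4 - 5.5) = -7.8%, loss ≈ 5066 × 7.8/100 ≈ 395.
Year 1985: gap = -2.0 × (7.03 - 5.5) = -3.06%, loss ≈ 5066 × 3.06/100 ≈ 155.
Total lost output = 181 + 448 + 129 + 395 + 155 = 1308 billion.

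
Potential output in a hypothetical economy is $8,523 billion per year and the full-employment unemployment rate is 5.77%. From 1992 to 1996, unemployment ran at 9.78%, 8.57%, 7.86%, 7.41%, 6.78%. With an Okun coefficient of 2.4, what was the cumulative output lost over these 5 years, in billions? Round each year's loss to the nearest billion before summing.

$2,363 billion

Year 1992: gap = -2.4 × (9.78 - 5.77) = -9.624%, loss ≈ 8523 × 9.624/100 ≈ 820.
Year 1993: gap = -2.4 × (8.57 - 5.77) = -6.72%, loss ≈ 8523 × 6.72/100 ≈ 573.
Year 1994: gap = -2.4 × (7.86 - 5.77) = -5.016%, loss ≈ 8523 × 5.016/100 ≈ 428.
Year 1995: gap = -2.4 × (7.41 - 5.77) = -3.936%, loss ≈ 8523 × 3.936/100 ≈ 335.
Year 1996: gap = -2.4 × (6.78 - 5.77) = -2.424%, loss ≈ 8523 × 2.424/100 ≈ 207.
Total lost output = 820 + 573 + 428 + 335 + 207 = 2363 billion.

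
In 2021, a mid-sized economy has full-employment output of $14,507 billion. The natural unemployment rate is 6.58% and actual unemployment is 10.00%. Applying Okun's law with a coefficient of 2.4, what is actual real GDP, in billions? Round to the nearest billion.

$13,316 billion

Unemployment gap = 10 - 6.58 = 3.42 points, so the output gap is -2.4 × 3.42 = -8.208%.
Actual GDP = 14507 × (1 - 8.208/100) = 14507 × 0.91792 ≈ 13316 billion.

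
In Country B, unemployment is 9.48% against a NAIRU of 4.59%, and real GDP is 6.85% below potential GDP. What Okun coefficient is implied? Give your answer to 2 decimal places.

β ≈ 1.40

Okun's law: output gap = -β × (u - u*).
-6.85 = -β × (9.48 - 4.59) = -β × 4.89, so β = 6.85/4.89 = 1.40.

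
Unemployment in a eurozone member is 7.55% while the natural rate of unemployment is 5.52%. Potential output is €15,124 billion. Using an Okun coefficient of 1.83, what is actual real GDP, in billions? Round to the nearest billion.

€14,562 billion

Unemployment gap = 7.55 - 5.52 = 2.03 points, so the output gap is -1.83 × 2.03 = -3.7149%.
Actual GDP = 15124 × (1 - 3.7149/100) = 15124 × 0.962851 ≈ 14562 billion.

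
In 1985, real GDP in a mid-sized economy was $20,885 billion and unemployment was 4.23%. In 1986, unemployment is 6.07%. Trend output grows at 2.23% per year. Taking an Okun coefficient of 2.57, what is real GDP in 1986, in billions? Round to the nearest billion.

Δu = 6.07 - 4.23 = 1.84 points.
Okun's law (growth form): g_Y = g_Y* - β × Δu = 2.23 - 2.57 × (1.84) = 2.23 - 4.7288 = -2.4988%.
Real GDP in the next year = 20885 × (1 - 2.4988/100) = 20885 × 0.975012 ≈ 20363 billion.

$20,363 billion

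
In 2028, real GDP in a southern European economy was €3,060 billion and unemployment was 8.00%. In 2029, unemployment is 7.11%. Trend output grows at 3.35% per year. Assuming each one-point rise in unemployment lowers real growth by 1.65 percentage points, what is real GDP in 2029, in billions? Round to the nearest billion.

Δu = 7.11 - 8 = -0.89 points.
Okun's law (growth form): g_Y = g_Y* - β × Δu = 3.35 - 1.65 × (-0.89) = 3.35 + 1.4685 = 4.8185%.
Real GDP in the next year = 3060 × (1 + 4.8185/100) = 3060 × 1.048185 ≈ 3207 billion.

€3,207 billion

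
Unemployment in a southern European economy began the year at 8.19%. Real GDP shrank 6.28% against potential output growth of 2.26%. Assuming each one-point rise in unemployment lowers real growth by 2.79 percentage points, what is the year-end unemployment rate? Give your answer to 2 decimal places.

Growth-rate Okun's law: g_Y = g_Y* - β × Δu, so Δu = (g_Y* - g_Y)/β.
Δu = (2.26 + 6.28)/2.79 = 8.54/2.79 = 3.06 percentage points.
Year-end unemployment = 8.19 + 3.06 = 11.25%.

11.25%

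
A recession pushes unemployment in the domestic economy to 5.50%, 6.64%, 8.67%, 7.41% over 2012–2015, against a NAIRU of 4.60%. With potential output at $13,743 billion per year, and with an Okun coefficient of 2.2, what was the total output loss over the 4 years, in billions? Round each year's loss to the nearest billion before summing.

$2,970 billion

Year 2012: gap = -2.2 × (5.5 - 4.6) = -1.98%, loss ≈ 13743 × 1.98/100 ≈ 272.
Year 2013: gap = -2.2 × (6.64 - 4.6) = -4.488%, loss ≈ 13743 × 4.488/100 ≈ 617.
Year 2014: gap = -2.2 × (8.67 - 4.6) = -8.954%, loss ≈ 13743 × 8.954/100 ≈ 1231.
Year 2015: gap = -2.2 × (7.41 - 4.6) = -6.182%, loss ≈ 13743 × 6.182/100 ≈ 850.
Total lost output = 272 + 617 + 1231 + 850 = 2970 billion.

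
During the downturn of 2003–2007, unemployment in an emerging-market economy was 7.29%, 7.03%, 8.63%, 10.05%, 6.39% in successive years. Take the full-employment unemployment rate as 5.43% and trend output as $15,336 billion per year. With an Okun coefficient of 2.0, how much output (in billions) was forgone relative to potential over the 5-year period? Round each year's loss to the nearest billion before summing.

Year 2003: gap = -2.0 × (7.29 - 5.43) = -3.72%, loss ≈ 15336 × 3.72/100 ≈ 570.
Year 2004: gap = -2.0 × (7.03 - 5.43) = -3.2%, loss ≈ 15336 × 3.2/100 ≈ 491.
Year 2005: gap = -2.0 × (8.63 - 5.43) = -6.4%, loss ≈ 15336 × 6.4/100 ≈ 982.
Year 2006: gap = -2.0 × (10.05 - 5.43) = -9.24%, loss ≈ 15336 × 9.24/100 ≈ 1417.
Year 2007: gap = -2.0 × (6.39 - 5.43) = -1.92%, loss ≈ 15336 × 1.92/100 ≈ 294.
Total lost output = 570 + 491 + 982 + 1417 + 294 = 3754 billion.

$3,754 billion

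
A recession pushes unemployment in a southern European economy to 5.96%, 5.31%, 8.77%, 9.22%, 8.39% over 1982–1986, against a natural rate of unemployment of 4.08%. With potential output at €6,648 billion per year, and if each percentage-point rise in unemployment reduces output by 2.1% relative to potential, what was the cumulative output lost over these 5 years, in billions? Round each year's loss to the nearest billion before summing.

Year 1982: gap = -2.1 × (5.96 - 4.08) = -3.948%, loss ≈ 6648 × 3.948/100 ≈ 262.
Year 1983: gap = -2.1 × (5.31 - 4.08) = -2.583%, loss ≈ 6648 × 2.583/100 ≈ 172.
Year 1984: gap = -2.1 × (8.77 - 4.08) = -9.849%, loss ≈ 6648 × 9.849/100 ≈ 655.
Year 1985: gap = -2.1 × (9.22 - 4.08) = -10.794%, loss ≈ 6648 × 10.794/100 ≈ 718.
Year 1986: gap = -2.1 × (8.39 - 4.08) = -9.051%, loss ≈ 6648 × 9.051/100 ≈ 602.
Total lost output = 262 + 172 + 655 + 718 + 602 = 2409 billion.

€2,409 billion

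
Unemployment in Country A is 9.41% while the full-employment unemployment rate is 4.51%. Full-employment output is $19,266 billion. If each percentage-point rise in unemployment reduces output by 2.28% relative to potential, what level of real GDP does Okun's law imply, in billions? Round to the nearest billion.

Unemployment gap = 9.41 - 4.51 = 4.9 points, so the output gap is -2.28 × 4.9 = -11.172%.
Actual GDP = 19266 × (1 - 11.172/100) = 19266 × 0.88828 ≈ 17114 billion.

$17,114 billion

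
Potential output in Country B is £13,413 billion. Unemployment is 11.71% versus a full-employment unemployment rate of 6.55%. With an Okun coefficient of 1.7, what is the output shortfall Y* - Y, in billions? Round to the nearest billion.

£1,177 billion

Output gap = -1.7 × (11.71 - 6.55) = -1.7 × 5.16 = -8.772%.
Actual GDP ≈ 13413 × 0.91228 ≈ 12236 billion, so the shortfall is 13413 - 12236 = 1177 billion.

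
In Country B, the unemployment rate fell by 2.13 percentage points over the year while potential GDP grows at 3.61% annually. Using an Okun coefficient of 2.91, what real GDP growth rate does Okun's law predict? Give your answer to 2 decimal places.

9.81%

Growth-rate Okun's law: g_Y = g_Y* - β × Δu.
g_Y = 3.61 - 2.91 × (-2.13) = 3.61 + 6.1983 = 9.8083%, i.e. 9.81% to 2 d.p.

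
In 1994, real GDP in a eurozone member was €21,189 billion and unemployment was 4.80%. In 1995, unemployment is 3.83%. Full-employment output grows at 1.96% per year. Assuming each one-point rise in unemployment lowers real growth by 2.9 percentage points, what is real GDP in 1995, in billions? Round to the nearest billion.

Δu = 3.83 - 4.8 = -0.97 points.
Okun's law (growth form): g_Y = g_Y* - β × Δu = 1.96 - 2.9 × (-0.97) = 1.96 + 2.813 = 4.773%.
Real GDP in the next year = 21189 × (1 + 4.773/100) = 21189 × 1.04773 ≈ 22200 billion.

€22,200 billion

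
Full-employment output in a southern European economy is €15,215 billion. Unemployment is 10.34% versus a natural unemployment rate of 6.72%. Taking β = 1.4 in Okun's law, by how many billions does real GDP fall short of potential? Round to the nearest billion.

€771 billion

Output gap = -1.4 × (10.34 - 6.72) = -1.4 × 3.62 = -5.068%.
Actual GDP ≈ 15215 × 0.94932 ≈ 14444 billion, so the shortfall is 15215 - 14444 = 771 billion.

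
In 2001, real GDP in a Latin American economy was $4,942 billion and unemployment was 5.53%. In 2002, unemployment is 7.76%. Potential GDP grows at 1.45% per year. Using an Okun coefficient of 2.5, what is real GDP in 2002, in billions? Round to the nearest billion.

Δu = 7.76 - 5.53 = 2.23 points.
Okun's law (growth form): g_Y = g_Y* - β × Δu = 1.45 - 2.5 × (2.23) = 1.45 - 5.575 = -4.125%.
Real GDP in the next year = 4942 × (1 - 4.125/100) = 4942 × 0.95875 ≈ 4738 billion.

$4,738 billion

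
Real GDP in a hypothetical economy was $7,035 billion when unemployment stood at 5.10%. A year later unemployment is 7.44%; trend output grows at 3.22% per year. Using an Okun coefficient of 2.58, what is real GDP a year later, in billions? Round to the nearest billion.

$6,837 billion

Δu = 7.44 - 5.1 = 2.34 points.
Okun's law (growth form): g_Y = g_Y* - β × Δu = 3.22 - 2.58 × (2.34) = 3.22 - 6.0372 = -2.8172%.
Real GDP in the next year = 7035 × (1 - 2.8172/100) = 7035 × 0.971828 ≈ 6837 billion.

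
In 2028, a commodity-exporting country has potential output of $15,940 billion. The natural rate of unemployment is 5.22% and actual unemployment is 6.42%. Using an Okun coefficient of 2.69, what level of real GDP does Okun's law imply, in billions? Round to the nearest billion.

Unemployment gap = 6.42 - 5.22 = 1.2 points, so the output gap is -2.69 × 1.2 = -3.228%.
Actual GDP = 15940 × (1 - 3.228/100) = 15940 × 0.96772 ≈ 15425 billion.

$15,425 billion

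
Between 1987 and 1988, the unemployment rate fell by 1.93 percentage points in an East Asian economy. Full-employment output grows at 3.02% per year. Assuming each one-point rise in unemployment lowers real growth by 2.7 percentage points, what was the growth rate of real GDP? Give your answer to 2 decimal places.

Growth-rate Okun's law: g_Y = g_Y* - β × Δu.
g_Y = 3.02 - 2.7 × (-1.93) = 3.02 + 5.211 = 8.231%, i.e. 8.23% to 2 d.p.

8.23%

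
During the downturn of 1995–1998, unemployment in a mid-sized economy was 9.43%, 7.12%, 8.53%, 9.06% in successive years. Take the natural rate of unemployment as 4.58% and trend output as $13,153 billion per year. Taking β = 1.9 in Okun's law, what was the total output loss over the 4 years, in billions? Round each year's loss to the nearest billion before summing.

$3,954 billion

Year 1995: gap = -1.9 × (9.43 - 4.58) = -9.215%, loss ≈ 13153 × 9.215/100 ≈ 1212.
Year 1996: gap = -1.9 × (7.12 - 4.58) = -4.826%, loss ≈ 13153 × 4.826/100 ≈ 635.
Year 1997: gap = -1.9 × (8.53 - 4.58) = -7.505%, loss ≈ 13153 × 7.505/100 ≈ 987.
Year 1998: gap = -1.9 × (9.06 - 4.58) = -8.512%, loss ≈ 13153 × 8.512/100 ≈ 1120.
Total lost output = 1212 + 635 + 987 + 1120 = 3954 billion.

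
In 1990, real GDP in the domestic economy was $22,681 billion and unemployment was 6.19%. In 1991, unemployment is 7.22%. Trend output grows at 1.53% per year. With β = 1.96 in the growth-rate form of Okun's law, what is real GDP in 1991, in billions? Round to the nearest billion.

Δu = 7.22 - 6.19 = 1.03 points.
Okun's law (growth form): g_Y = g_Y* - β × Δu = 1.53 - 1.96 × (1.03) = 1.53 - 2.0188 = -0.4888%.
Real GDP in the next year = 22681 × (1 - 0.4888/100) = 22681 × 0.995112 ≈ 22570 billion.

$22,570 billion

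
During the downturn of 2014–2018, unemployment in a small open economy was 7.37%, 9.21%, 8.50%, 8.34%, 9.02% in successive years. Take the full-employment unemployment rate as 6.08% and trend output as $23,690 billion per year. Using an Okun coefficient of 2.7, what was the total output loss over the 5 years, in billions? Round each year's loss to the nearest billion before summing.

Year 2014: gap = -2.7 × (7.37 - 6.08) = -3.483%, loss ≈ 23690 × 3.483/100 ≈ 825.
Year 2015: gap = -2.7 × (9.21 - 6.08) = -8.451%, loss ≈ 23690 × 8.451/100 ≈ 2002.
Year 2016: gap = -2.7 × (8.5 - 6.08) = -6.534%, loss ≈ 23690 × 6.534/100 ≈ 1548.
Year 2017: gap = -2.7 × (8.34 - 6.08) = -6.102%, loss ≈ 23690 × 6.102/100 ≈ 1446.
Year 2018: gap = -2.7 × (9.02 - 6.08) = -7.938%, loss ≈ 23690 × 7.938/100 ≈ 1881.
Total lost output = 825 + 2002 + 1548 + 1446 + 1881 = 7702 billion.

$7,702 billion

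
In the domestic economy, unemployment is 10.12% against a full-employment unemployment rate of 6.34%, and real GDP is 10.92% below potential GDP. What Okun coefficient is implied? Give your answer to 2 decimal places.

Okun's law: output gap = -β × (u - u*).
-10.92 = -β × (10.12 - 6.34) = -β × 3.78, so β = 10.92/3.78 = 2.89.

β ≈ 2.89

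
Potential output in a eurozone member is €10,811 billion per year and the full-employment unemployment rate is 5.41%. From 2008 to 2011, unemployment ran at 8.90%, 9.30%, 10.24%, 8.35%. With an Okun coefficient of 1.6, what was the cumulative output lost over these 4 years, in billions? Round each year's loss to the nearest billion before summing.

€2,621 billion

Year 2008: gap = -1.6 × (8.9 - 5.41) = -5.584%, loss ≈ 10811 × 5.584/100 ≈ 604.
Year 2009: gap = -1.6 × (9.3 - 5.41) = -6.224%, loss ≈ 10811 × 6.224/100 ≈ 673.
Year 2010: gap = -1.6 × (10.24 - 5.41) = -7.728%, loss ≈ 10811 × 7.728/100 ≈ 835.
Year 2011: gap = -1.6 × (8.35 - 5.41) = -4.704%, loss ≈ 10811 × 4.704/100 ≈ 509.
Total lost output = 604 + 673 + 835 + 509 = 2621 billion.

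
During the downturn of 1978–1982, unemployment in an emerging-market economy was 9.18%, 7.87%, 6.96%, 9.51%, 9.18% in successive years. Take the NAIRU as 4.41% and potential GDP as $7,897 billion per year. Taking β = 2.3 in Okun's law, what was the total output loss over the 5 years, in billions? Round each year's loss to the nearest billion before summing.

$3,749 billion

Year 1978: gap = -2.3 × (9.18 - 4.41) = -10.971%, loss ≈ 7897 × 10.971/100 ≈ 866.
Year 1979: gap = -2.3 × (7.87 - 4.41) = -7.958%, loss ≈ 7897 × 7.958/100 ≈ 628.
Year 1980: gap = -2.3 × (6.96 - 4.41) = -5.865%, loss ≈ 7897 × 5.865/100 ≈ 463.
Year 1981: gap = -2.3 × (9.51 - 4.41) = -11.73%, loss ≈ 7897 × 11.73/100 ≈ 926.
Year 1982: gap = -2.3 × (9.18 - 4.41) = -10.971%, loss ≈ 7897 × 10.971/100 ≈ 866.
Total lost output = 866 + 628 + 463 + 926 + 866 = 3749 billion.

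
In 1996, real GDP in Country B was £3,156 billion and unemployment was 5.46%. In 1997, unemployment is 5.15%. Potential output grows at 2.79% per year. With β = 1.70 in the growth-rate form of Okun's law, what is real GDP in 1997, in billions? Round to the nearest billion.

Δu = 5.15 - 5.46 = -0.31 points.
Okun's law (growth form): g_Y = g_Y* - β × Δu = 2.79 - 1.70 × (-0.31) = 2.79 + 0.527 = 3.317%.
Real GDP in the next year = 3156 × (1 + 3.317/100) = 3156 × 1.03317 ≈ 3261 billion.

£3,261 billion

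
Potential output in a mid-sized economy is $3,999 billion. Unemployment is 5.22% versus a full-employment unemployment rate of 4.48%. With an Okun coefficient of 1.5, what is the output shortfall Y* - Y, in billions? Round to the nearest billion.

$44 billion

Output gap = -1.5 × (5.22 - 4.48) = -1.5 × 0.74 = -1.11%.
Actual GDP ≈ 3999 × 0.9889 ≈ 3955 billion, so the shortfall is 3999 - 3955 = 44 billion.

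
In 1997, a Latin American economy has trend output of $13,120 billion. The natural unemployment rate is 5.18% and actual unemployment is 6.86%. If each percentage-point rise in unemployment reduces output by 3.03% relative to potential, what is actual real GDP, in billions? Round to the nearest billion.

Unemployment gap = 6.86 - 5.18 = 1.68 points, so the output gap is -3.03 × 1.68 = -5.0904%.
Actual GDP = 13120 × (1 - 5.0904/100) = 13120 × 0.949096 ≈ 12452 billion.

$12,452 billion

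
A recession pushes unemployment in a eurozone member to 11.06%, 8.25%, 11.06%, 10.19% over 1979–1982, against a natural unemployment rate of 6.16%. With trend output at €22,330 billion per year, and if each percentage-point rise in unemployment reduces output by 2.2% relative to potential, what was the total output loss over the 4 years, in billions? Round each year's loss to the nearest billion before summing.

€7,821 billion

Year 1979: gap = -2.2 × (11.06 - 6.16) = -10.78%, loss ≈ 22330 × 10.78/100 ≈ 2407.
Year 1980: gap = -2.2 × (8.25 - 6.16) = -4.598%, loss ≈ 22330 × 4.598/100 ≈ 1027.
Year 1981: gap = -2.2 × (11.06 - 6.16) = -10.78%, loss ≈ 22330 × 10.78/100 ≈ 2407.
Year 1982: gap = -2.2 × (10.19 - 6.16) = -8.866%, loss ≈ 22330 × 8.866/100 ≈ 1980.
Total lost output = 2407 + 1027 + 2407 + 1980 = 7821 billion.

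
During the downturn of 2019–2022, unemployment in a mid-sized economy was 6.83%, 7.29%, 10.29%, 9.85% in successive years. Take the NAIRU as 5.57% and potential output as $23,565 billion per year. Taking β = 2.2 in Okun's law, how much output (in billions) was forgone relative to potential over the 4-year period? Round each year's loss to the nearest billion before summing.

Year 2019: gap = -2.2 × (6.83 - 5.57) = -2.772%, loss ≈ 23565 × 2.772/100 ≈ 653.
Year 2020: gap = -2.2 × (7.29 - 5.57) = -3.784%, loss ≈ 23565 × 3.784/100 ≈ 892.
Year 2021: gap = -2.2 × (10.29 - 5.57) = -10.384%, loss ≈ 23565 × 10.384/100 ≈ 2447.
Year 2022: gap = -2.2 × (9.85 - 5.57) = -9.416%, loss ≈ 23565 × 9.416/100 ≈ 2219.
Total lost output = 653 + 892 + 2447 + 2219 = 6211 billion.

$6,211 billion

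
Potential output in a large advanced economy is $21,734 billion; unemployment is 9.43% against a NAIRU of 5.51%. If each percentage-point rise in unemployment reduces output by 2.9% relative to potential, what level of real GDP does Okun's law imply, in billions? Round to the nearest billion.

$19,263 billion

Unemployment gap = 9.43 - 5.51 = 3.92 points, so the output gap is -2.9 × 3.92 = -11.368%.
Actual GDP = 21734 × (1 - 11.368/100) = 21734 × 0.88632 ≈ 19263 billion.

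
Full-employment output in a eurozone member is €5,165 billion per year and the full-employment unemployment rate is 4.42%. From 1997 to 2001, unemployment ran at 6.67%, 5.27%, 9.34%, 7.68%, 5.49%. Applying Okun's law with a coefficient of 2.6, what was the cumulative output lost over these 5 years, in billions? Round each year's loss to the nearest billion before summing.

€1,659 billion

Year 1997: gap = -2.6 × (6.67 - 4.42) = -5.85%, loss ≈ 5165 × 5.85/100 ≈ 302.
Year 1998: gap = -2.6 × (5.27 - 4.42) = -2.21%, loss ≈ 5165 × 2.21/100 ≈ 114.
Year 1999: gap = -2.6 × (9.34 - 4.42) = -12.792%, loss ≈ 5165 × 12.792/100 ≈ 661.
Year 2000: gap = -2.6 × (7.68 - 4.42) = -8.476%, loss ≈ 5165 × 8.476/100 ≈ 438.
Year 2001: gap = -2.6 × (5.49 - 4.42) = -2.782%, loss ≈ 5165 × 2.782/100 ≈ 144.
Total lost output = 302 + 114 + 661 + 438 + 144 = 1659 billion.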